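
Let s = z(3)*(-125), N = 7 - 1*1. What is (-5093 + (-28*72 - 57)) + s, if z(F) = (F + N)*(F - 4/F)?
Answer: -9041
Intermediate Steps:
N = 6 (N = 7 - 1 = 6)
z(F) = (6 + F)*(F - 4/F) (z(F) = (F + 6)*(F - 4/F) = (6 + F)*(F - 4/F))
s = -1875 (s = (-4 + 3² - 24/3 + 6*3)*(-125) = (-4 + 9 - 24*⅓ + 18)*(-125) = (-4 + 9 - 8 + 18)*(-125) = 15*(-125) = -1875)
(-5093 + (-28*72 - 57)) + s = (-5093 + (-28*72 - 57)) - 1875 = (-5093 + (-2016 - 57)) - 1875 = (-5093 - 2073) - 1875 = -7166 - 1875 = -9041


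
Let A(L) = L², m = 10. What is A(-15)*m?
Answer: 2250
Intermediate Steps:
A(-15)*m = (-15)²*10 = 225*10 = 2250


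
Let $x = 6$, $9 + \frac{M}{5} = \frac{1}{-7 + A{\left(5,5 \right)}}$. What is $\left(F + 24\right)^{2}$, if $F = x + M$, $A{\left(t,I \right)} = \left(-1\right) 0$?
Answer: $\frac{12100}{49} \approx 246.94$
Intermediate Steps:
$A{\left(t,I \right)} = 0$
$M = - \frac{320}{7}$ ($M = -45 + \frac{5}{-7 + 0} = -45 + \frac{5}{-7} = -45 + 5 \left(- \frac{1}{7}\right) = -45 - \frac{5}{7} = - \frac{320}{7} \approx -45.714$)
$F = - \frac{278}{7}$ ($F = 6 - \frac{320}{7} = - \frac{278}{7} \approx -39.714$)
$\left(F + 24\right)^{2} = \left(- \frac{278}{7} + 24\right)^{2} = \left(- \frac{110}{7}\right)^{2} = \frac{12100}{49}$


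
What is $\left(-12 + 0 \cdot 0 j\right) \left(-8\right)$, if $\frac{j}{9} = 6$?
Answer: $96$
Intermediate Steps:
$j = 54$ ($j = 9 \cdot 6 = 54$)
$\left(-12 + 0 \cdot 0 j\right) \left(-8\right) = \left(-12 + 0 \cdot 0 \cdot 54\right) \left(-8\right) = \left(-12 + 0 \cdot 54\right) \left(-8\right) = \left(-12 + 0\right) \left(-8\right) = \left(-12\right) \left(-8\right) = 96$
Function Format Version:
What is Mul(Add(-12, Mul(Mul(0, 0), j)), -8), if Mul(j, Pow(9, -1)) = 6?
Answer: 96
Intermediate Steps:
j = 54 (j = Mul(9, 6) = 54)
Mul(Add(-12, Mul(Mul(0, 0), j)), -8) = Mul(Add(-12, Mul(Mul(0, 0), 54)), -8) = Mul(Add(-12, Mul(0, 54)), -8) = Mul(Add(-12, 0), -8) = Mul(-12, -8) = 96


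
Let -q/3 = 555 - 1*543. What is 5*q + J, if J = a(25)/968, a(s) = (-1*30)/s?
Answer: -435603/2420 ≈ -180.00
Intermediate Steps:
a(s) = -30/s
J = -3/2420 (J = -30/25/968 = -30*1/25*(1/968) = -6/5*1/968 = -3/2420 ≈ -0.0012397)
q = -36 (q = -3*(555 - 1*543) = -3*(555 - 543) = -3*12 = -36)
5*q + J = 5*(-36) - 3/2420 = -180 - 3/2420 = -435603/2420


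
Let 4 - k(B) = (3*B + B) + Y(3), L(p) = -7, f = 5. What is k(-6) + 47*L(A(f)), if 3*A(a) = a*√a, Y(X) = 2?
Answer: -303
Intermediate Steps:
A(a) = a^(3/2)/3 (A(a) = (a*√a)/3 = a^(3/2)/3)
k(B) = 2 - 4*B (k(B) = 4 - ((3*B + B) + 2) = 4 - (4*B + 2) = 4 - (2 + 4*B) = 4 + (-2 - 4*B) = 2 - 4*B)
k(-6) + 47*L(A(f)) = (2 - 4*(-6)) + 47*(-7) = (2 + 24) - 329 = 26 - 329 = -303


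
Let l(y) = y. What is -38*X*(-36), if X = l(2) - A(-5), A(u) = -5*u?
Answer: -31464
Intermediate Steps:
X = -23 (X = 2 - (-5)*(-5) = 2 - 1*25 = 2 - 25 = -23)
-38*X*(-36) = -38*(-23)*(-36) = 874*(-36) = -31464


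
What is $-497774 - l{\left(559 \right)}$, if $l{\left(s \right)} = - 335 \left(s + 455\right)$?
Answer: $-158084$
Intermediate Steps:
$l{\left(s \right)} = -152425 - 335 s$ ($l{\left(s \right)} = - 335 \left(455 + s\right) = -152425 - 335 s$)
$-497774 - l{\left(559 \right)} = -497774 - \left(-152425 - 187265\right) = -497774 - -339690 = -497774 + 339690 = -158084$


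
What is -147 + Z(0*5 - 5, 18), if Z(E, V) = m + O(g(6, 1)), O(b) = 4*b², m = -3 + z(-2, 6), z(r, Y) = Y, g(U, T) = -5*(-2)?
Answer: 256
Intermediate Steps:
g(U, T) = 10
m = 3 (m = -3 + 6 = 3)
Z(E, V) = 403 (Z(E, V) = 3 + 4*10² = 3 + 4*100 = 3 + 400 = 403)
-147 + Z(0*5 - 5, 18) = -147 + 403 = 256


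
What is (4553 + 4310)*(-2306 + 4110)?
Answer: 15988852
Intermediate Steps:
(4553 + 4310)*(-2306 + 4110) = 8863*1804 = 15988852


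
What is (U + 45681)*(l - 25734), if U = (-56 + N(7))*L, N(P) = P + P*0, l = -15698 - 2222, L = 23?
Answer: -1944960316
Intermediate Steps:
l = -17920
N(P) = P (N(P) = P + 0 = P)
U = -1127 (U = (-56 + 7)*23 = -49*23 = -1127)
(U + 45681)*(l - 25734) = (-1127 + 45681)*(-17920 - 25734) = 44554*(-43654) = -1944960316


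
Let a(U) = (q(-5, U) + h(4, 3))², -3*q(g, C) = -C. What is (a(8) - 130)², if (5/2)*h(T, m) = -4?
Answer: 840652036/50625 ≈ 16605.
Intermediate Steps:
h(T, m) = -8/5 (h(T, m) = (⅖)*(-4) = -8/5)
q(g, C) = C/3 (q(g, C) = -(-1)*C/3 = C/3)
a(U) = (-8/5 + U/3)² (a(U) = (U/3 - 8/5)² = (-8/5 + U/3)²)
(a(8) - 130)² = ((-24 + 5*8)²/225 - 130)² = ((-24 + 40)²/225 - 130)² = ((1/225)*16² - 130)² = ((1/225)*256 - 130)² = (256/225 - 130)² = (-28994/225)² = 840652036/50625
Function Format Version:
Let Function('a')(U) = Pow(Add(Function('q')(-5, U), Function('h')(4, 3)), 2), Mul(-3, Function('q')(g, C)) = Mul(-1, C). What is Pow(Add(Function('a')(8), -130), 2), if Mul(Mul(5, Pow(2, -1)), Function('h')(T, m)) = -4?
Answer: Rational(840652036, 50625) ≈ 16605.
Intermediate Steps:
Function('h')(T, m) = Rational(-8, 5) (Function('h')(T, m) = Mul(Rational(2, 5), -4) = Rational(-8, 5))
Function('q')(g, C) = Mul(Rational(1, 3), C) (Function('q')(g, C) = Mul(Rational(-1, 3), Mul(-1, C)) = Mul(Rational(1, 3), C))
Function('a')(U) = Pow(Add(Rational(-8, 5), Mul(Rational(1, 3), U)), 2) (Function('a')(U) = Pow(Add(Mul(Rational(1, 3), U), Rational(-8, 5)), 2) = Pow(Add(Rational(-8, 5), Mul(Rational(1, 3), U)), 2))
Pow(Add(Function('a')(8), -130), 2) = Pow(Add(Mul(Rational(1, 225), Pow(Add(-24, Mul(5, 8)), 2)), -130), 2) = Pow(Add(Mul(Rational(1, 225), Pow(Add(-24, 40), 2)), -130), 2) = Pow(Add(Mul(Rational(1, 225), Pow(16, 2)), -130), 2) = Pow(Add(Mul(Rational(1, 225), 256), -130), 2) = Pow(Add(Rational(256, 225), -130), 2) = Pow(Rational(-28994, 225), 2) = Rational(840652036, 50625)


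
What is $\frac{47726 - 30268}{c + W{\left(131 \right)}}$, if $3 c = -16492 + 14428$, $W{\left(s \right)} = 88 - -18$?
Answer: $- \frac{8729}{291} \approx -29.997$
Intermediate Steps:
$W{\left(s \right)} = 106$ ($W{\left(s \right)} = 88 + 18 = 106$)
$c = -688$ ($c = \frac{-16492 + 14428}{3} = \frac{1}{3} \left(-2064\right) = -688$)
$\frac{47726 - 30268}{c + W{\left(131 \right)}} = \frac{47726 - 30268}{-688 + 106} = \frac{17458}{-582} = 17458 \left(- \frac{1}{582}\right) = - \frac{8729}{291}$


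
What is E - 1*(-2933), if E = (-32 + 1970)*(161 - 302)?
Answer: -270325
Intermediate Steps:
E = -273258 (E = 1938*(-141) = -273258)
E - 1*(-2933) = -273258 - 1*(-2933) = -273258 + 2933 = -270325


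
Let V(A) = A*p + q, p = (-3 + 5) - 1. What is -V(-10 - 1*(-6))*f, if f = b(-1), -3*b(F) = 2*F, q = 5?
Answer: -⅔ ≈ -0.66667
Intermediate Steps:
p = 1 (p = 2 - 1 = 1)
b(F) = -2*F/3
f = ⅔ (f = -⅔*(-1) = ⅔ ≈ 0.66667)
V(A) = 5 + A (V(A) = A*1 + 5 = A + 5 = 5 + A)
-V(-10 - 1*(-6))*f = -(5 + (-10 - 1*(-6)))*2/3 = -(5 + (-10 + 6))*2/3 = -(5 - 4)*2/3 = -2/3 = -1*⅔ = -⅔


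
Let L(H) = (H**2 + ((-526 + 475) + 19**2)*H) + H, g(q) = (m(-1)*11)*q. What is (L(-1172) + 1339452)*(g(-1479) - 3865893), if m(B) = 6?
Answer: -9308470583808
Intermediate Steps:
g(q) = 66*q (g(q) = (6*11)*q = 66*q)
L(H) = H**2 + 311*H (L(H) = (H**2 + (-51 + 361)*H) + H = (H**2 + 310*H) + H = H**2 + 311*H)
(L(-1172) + 1339452)*(g(-1479) - 3865893) = (-1172*(311 - 1172) + 1339452)*(66*(-1479) - 3865893) = (-1172*(-861) + 1339452)*(-97614 - 3865893) = (1009092 + 1339452)*(-3963507) = 2348544*(-3963507) = -9308470583808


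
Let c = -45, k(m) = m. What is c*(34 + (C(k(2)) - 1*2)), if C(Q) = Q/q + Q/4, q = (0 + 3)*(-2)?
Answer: -2895/2 ≈ -1447.5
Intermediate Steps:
q = -6 (q = 3*(-2) = -6)
C(Q) = Q/12 (C(Q) = Q/(-6) + Q/4 = Q*(-1/6) + Q*(1/4) = -Q/6 + Q/4 = Q/12)
c*(34 + (C(k(2)) - 1*2)) = -45*(34 + ((1/12)*2 - 1*2)) = -45*(34 + (1/6 - 2)) = -45*(34 - 11/6) = -45*193/6 = -2895/2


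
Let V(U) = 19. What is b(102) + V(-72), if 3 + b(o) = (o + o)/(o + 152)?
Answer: 2134/127 ≈ 16.803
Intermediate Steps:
b(o) = -3 + 2*o/(152 + o) (b(o) = -3 + (o + o)/(o + 152) = -3 + (2*o)/(152 + o) = -3 + 2*o/(152 + o))
b(102) + V(-72) = (-456 - 1*102)/(152 + 102) + 19 = (-456 - 102)/254 + 19 = (1/254)*(-558) + 19 = -279/127 + 19 = 2134/127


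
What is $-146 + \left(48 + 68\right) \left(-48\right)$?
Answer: $-5714$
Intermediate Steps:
$-146 + \left(48 + 68\right) \left(-48\right) = -146 + 116 \left(-48\right) = -146 - 5568 = -5714$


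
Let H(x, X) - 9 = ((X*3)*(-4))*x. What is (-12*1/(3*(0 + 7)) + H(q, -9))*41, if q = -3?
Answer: -90569/7 ≈ -12938.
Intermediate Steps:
H(x, X) = 9 - 12*X*x (H(x, X) = 9 + ((X*3)*(-4))*x = 9 + ((3*X)*(-4))*x = 9 + (-12*X)*x = 9 - 12*X*x)
(-12*1/(3*(0 + 7)) + H(q, -9))*41 = (-12*1/(3*(0 + 7)) + (9 - 12*(-9)*(-3)))*41 = (-12/(7*3) + (9 - 324))*41 = (-12/21 - 315)*41 = (-12*1/21 - 315)*41 = (-4/7 - 315)*41 = -2209/7*41 = -90569/7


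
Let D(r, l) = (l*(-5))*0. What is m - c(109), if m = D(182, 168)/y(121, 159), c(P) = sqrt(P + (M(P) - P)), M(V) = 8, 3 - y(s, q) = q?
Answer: -2*sqrt(2) ≈ -2.8284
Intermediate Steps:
y(s, q) = 3 - q
D(r, l) = 0 (D(r, l) = -5*l*0 = 0)
c(P) = 2*sqrt(2) (c(P) = sqrt(P + (8 - P)) = sqrt(8) = 2*sqrt(2))
m = 0 (m = 0/(3 - 1*159) = 0/(3 - 159) = 0/(-156) = 0*(-1/156) = 0)
m - c(109) = 0 - 2*sqrt(2) = -2*sqrt(2)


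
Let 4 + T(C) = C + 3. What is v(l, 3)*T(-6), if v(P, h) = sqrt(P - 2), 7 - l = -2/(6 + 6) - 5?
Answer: -7*sqrt(366)/6 ≈ -22.320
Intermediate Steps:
T(C) = -1 + C (T(C) = -4 + (C + 3) = -4 + (3 + C) = -1 + C)
l = 73/6 (l = 7 - (-2/(6 + 6) - 5) = 7 - (-2/12 - 5) = 7 - ((1/12)*(-2) - 5) = 7 - (-1/6 - 5) = 7 - 1*(-31/6) = 7 + 31/6 = 73/6 ≈ 12.167)
v(P, h) = sqrt(-2 + P)
v(l, 3)*T(-6) = sqrt(-2 + 73/6)*(-1 - 6) = sqrt(61/6)*(-7) = (sqrt(366)/6)*(-7) = -7*sqrt(366)/6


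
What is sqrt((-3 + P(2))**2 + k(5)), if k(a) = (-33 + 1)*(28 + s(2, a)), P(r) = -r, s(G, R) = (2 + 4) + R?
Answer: I*sqrt(1223) ≈ 34.971*I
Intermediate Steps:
s(G, R) = 6 + R
k(a) = -1088 - 32*a (k(a) = (-33 + 1)*(28 + (6 + a)) = -32*(34 + a) = -1088 - 32*a)
sqrt((-3 + P(2))**2 + k(5)) = sqrt((-3 - 1*2)**2 + (-1088 - 32*5)) = sqrt((-3 - 2)**2 + (-1088 - 160)) = sqrt((-5)**2 - 1248) = sqrt(25 - 1248) = sqrt(-1223) = I*sqrt(1223)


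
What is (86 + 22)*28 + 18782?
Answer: 21806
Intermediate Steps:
(86 + 22)*28 + 18782 = 108*28 + 18782 = 3024 + 18782 = 21806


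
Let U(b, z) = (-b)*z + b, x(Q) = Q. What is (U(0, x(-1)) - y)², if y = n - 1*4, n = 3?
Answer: 1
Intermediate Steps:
U(b, z) = b - b*z (U(b, z) = -b*z + b = b - b*z)
y = -1 (y = 3 - 1*4 = 3 - 4 = -1)
(U(0, x(-1)) - y)² = (0*(1 - 1*(-1)) - 1*(-1))² = (0*(1 + 1) + 1)² = (0*2 + 1)² = (0 + 1)² = 1² = 1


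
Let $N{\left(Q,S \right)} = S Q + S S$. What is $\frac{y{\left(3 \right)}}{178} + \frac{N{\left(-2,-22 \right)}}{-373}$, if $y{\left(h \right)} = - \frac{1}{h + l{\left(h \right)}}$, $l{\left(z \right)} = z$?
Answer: $- \frac{564277}{398364} \approx -1.4165$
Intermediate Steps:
$y{\left(h \right)} = - \frac{1}{2 h}$ ($y{\left(h \right)} = - \frac{1}{h + h} = - \frac{1}{2 h}$)
$N{\left(Q,S \right)} = S^{2} + Q S$ ($N{\left(Q,S \right)} = Q S + S^{2} = S^{2} + Q S$)
$\frac{y{\left(3 \right)}}{178} + \frac{N{\left(-2,-22 \right)}}{-373} = \frac{\left(- \frac{1}{2}\right) \frac{1}{3}}{178} + \frac{\left(-22\right) \left(-2 - 22\right)}{-373} = \left(- \frac{1}{2}\right) \frac{1}{3} \cdot \frac{1}{178} + \left(-22\right) \left(-24\right) \left(- \frac{1}{373}\right) = \left(- \frac{1}{6}\right) \frac{1}{178} + 528 \left(- \frac{1}{373}\right) = - \frac{1}{1068} - \frac{528}{373} = - \frac{564277}{398364}$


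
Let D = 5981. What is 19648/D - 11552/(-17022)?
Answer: 201770384/50904291 ≈ 3.9637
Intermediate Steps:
19648/D - 11552/(-17022) = 19648/5981 - 11552/(-17022) = 19648*(1/5981) - 11552*(-1/17022) = 19648/5981 + 5776/8511 = 201770384/50904291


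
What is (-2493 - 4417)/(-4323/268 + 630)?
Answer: -1851880/164517 ≈ -11.256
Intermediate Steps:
(-2493 - 4417)/(-4323/268 + 630) = -6910/(-4323*1/268 + 630) = -6910/(-4323/268 + 630) = -6910/164517/268 = -6910*268/164517 = -1851880/164517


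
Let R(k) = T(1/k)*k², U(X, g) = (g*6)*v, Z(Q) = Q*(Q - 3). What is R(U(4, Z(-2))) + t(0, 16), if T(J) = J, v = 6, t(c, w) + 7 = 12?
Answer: 365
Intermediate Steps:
t(c, w) = 5 (t(c, w) = -7 + 12 = 5)
Z(Q) = Q*(-3 + Q)
U(X, g) = 36*g (U(X, g) = (g*6)*6 = (6*g)*6 = 36*g)
R(k) = k (R(k) = k²/k = k)
R(U(4, Z(-2))) + t(0, 16) = 36*(-2*(-3 - 2)) + 5 = 36*(-2*(-5)) + 5 = 36*10 + 5 = 360 + 5 = 365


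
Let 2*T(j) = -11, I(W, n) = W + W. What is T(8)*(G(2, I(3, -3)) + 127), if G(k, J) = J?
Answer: -1463/2 ≈ -731.50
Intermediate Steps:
I(W, n) = 2*W
T(j) = -11/2 (T(j) = (½)*(-11) = -11/2)
T(8)*(G(2, I(3, -3)) + 127) = -11*(2*3 + 127)/2 = -11*(6 + 127)/2 = -11/2*133 = -1463/2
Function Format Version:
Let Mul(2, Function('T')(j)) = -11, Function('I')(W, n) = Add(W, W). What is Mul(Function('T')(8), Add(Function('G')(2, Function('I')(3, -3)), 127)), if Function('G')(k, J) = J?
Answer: Rational(-1463, 2) ≈ -731.50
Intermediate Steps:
Function('I')(W, n) = Mul(2, W)
Function('T')(j) = Rational(-11, 2) (Function('T')(j) = Mul(Rational(1, 2), -11) = Rational(-11, 2))
Mul(Function('T')(8), Add(Function('G')(2, Function('I')(3, -3)), 127)) = Mul(Rational(-11, 2), Add(Mul(2, 3), 127)) = Mul(Rational(-11, 2), Add(6, 127)) = Mul(Rational(-11, 2), 133) = Rational(-1463, 2)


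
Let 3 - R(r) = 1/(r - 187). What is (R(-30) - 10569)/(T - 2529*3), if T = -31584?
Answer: 2292821/8500107 ≈ 0.26974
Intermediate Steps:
R(r) = 3 - 1/(-187 + r) (R(r) = 3 - 1/(r - 187) = 3 - 1/(-187 + r))
(R(-30) - 10569)/(T - 2529*3) = ((-562 + 3*(-30))/(-187 - 30) - 10569)/(-31584 - 2529*3) = ((-562 - 90)/(-217) - 10569)/(-31584 - 7587) = (-1/217*(-652) - 10569)/(-39171) = (652/217 - 10569)*(-1/39171) = -2292821/217*(-1/39171) = 2292821/8500107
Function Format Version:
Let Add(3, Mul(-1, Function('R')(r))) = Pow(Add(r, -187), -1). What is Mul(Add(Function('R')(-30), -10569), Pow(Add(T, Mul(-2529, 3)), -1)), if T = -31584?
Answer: Rational(2292821, 8500107) ≈ 0.26974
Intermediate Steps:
Function('R')(r) = Add(3, Mul(-1, Pow(Add(-187, r), -1))) (Function('R')(r) = Add(3, Mul(-1, Pow(Add(r, -187), -1))) = Add(3, Mul(-1, Pow(Add(-187, r), -1))))
Mul(Add(Function('R')(-30), -10569), Pow(Add(T, Mul(-2529, 3)), -1)) = Mul(Add(Mul(Pow(Add(-187, -30), -1), Add(-562, Mul(3, -30))), -10569), Pow(Add(-31584, Mul(-2529, 3)), -1)) = Mul(Add(Mul(Pow(-217, -1), Add(-562, -90)), -10569), Pow(Add(-31584, -7587), -1)) = Mul(Add(Mul(Rational(-1, 217), -652), -10569), Pow(-39171, -1)) = Mul(Add(Rational(652, 217), -10569), Rational(-1, 39171)) = Mul(Rational(-2292821, 217), Rational(-1, 39171)) = Rational(2292821, 8500107)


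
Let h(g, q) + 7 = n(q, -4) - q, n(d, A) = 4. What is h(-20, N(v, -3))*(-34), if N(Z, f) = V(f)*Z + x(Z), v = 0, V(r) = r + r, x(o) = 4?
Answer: 238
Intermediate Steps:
V(r) = 2*r
N(Z, f) = 4 + 2*Z*f (N(Z, f) = (2*f)*Z + 4 = 2*Z*f + 4 = 4 + 2*Z*f)
h(g, q) = -3 - q (h(g, q) = -7 + (4 - q) = -3 - q)
h(-20, N(v, -3))*(-34) = (-3 - (4 + 2*0*(-3)))*(-34) = (-3 - (4 + 0))*(-34) = (-3 - 1*4)*(-34) = (-3 - 4)*(-34) = -7*(-34) = 238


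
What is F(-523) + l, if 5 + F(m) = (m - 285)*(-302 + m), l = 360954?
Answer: 1027549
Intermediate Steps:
F(m) = -5 + (-302 + m)*(-285 + m) (F(m) = -5 + (m - 285)*(-302 + m) = -5 + (-285 + m)*(-302 + m) = -5 + (-302 + m)*(-285 + m))
F(-523) + l = (86065 + (-523)² - 587*(-523)) + 360954 = (86065 + 273529 + 307001) + 360954 = 666595 + 360954 = 1027549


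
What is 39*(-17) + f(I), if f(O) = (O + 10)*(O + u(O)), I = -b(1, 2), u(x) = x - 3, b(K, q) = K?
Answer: -708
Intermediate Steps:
u(x) = -3 + x
I = -1 (I = -1*1 = -1)
f(O) = (-3 + 2*O)*(10 + O) (f(O) = (O + 10)*(O + (-3 + O)) = (10 + O)*(-3 + 2*O) = (-3 + 2*O)*(10 + O))
39*(-17) + f(I) = 39*(-17) + (-30 + 2*(-1)² + 17*(-1)) = -663 + (-30 + 2*1 - 17) = -663 + (-30 + 2 - 17) = -663 - 45 = -708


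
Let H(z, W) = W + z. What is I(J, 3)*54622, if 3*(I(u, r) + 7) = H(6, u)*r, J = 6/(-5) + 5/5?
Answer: -327732/5 ≈ -65546.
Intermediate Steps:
J = -1/5 (J = 6*(-1/5) + 5*(1/5) = -6/5 + 1 = -1/5 ≈ -0.20000)
I(u, r) = -7 + r*(6 + u)/3 (I(u, r) = -7 + ((u + 6)*r)/3 = -7 + ((6 + u)*r)/3 = -7 + (r*(6 + u))/3 = -7 + r*(6 + u)/3)
I(J, 3)*54622 = (-7 + (1/3)*3*(6 - 1/5))*54622 = (-7 + (1/3)*3*(29/5))*54622 = (-7 + 29/5)*54622 = -6/5*54622 = -327732/5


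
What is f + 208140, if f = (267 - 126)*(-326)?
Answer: 162174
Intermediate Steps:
f = -45966 (f = 141*(-326) = -45966)
f + 208140 = -45966 + 208140 = 162174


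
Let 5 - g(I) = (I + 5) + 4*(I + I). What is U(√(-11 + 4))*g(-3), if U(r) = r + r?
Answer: 54*I*√7 ≈ 142.87*I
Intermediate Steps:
g(I) = -9*I (g(I) = 5 - ((I + 5) + 4*(I + I)) = 5 - ((5 + I) + 4*(2*I)) = 5 - ((5 + I) + 8*I) = 5 - (5 + 9*I) = 5 + (-5 - 9*I) = -9*I)
U(r) = 2*r
U(√(-11 + 4))*g(-3) = (2*√(-11 + 4))*(-9*(-3)) = (2*√(-7))*27 = (2*(I*√7))*27 = (2*I*√7)*27 = 54*I*√7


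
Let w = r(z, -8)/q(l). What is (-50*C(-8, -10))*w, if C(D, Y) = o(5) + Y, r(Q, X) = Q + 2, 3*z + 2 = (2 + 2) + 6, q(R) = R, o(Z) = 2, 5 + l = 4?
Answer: -5600/3 ≈ -1866.7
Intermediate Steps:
l = -1 (l = -5 + 4 = -1)
z = 8/3 (z = -2/3 + ((2 + 2) + 6)/3 = -2/3 + (4 + 6)/3 = -2/3 + (1/3)*10 = -2/3 + 10/3 = 8/3 ≈ 2.6667)
r(Q, X) = 2 + Q
C(D, Y) = 2 + Y
w = -14/3 (w = (2 + 8/3)/(-1) = (14/3)*(-1) = -14/3 ≈ -4.6667)
(-50*C(-8, -10))*w = -50*(2 - 10)*(-14/3) = -50*(-8)*(-14/3) = 400*(-14/3) = -5600/3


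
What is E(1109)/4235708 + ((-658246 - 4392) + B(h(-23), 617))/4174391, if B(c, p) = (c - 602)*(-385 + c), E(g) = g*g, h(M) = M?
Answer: 3407368639767/17681501353828 ≈ 0.19271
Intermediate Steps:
E(g) = g²
B(c, p) = (-602 + c)*(-385 + c)
E(1109)/4235708 + ((-658246 - 4392) + B(h(-23), 617))/4174391 = 1109²/4235708 + ((-658246 - 4392) + (231770 + (-23)² - 987*(-23)))/4174391 = 1229881*(1/4235708) + (-662638 + (231770 + 529 + 22701))*(1/4174391) = 1229881/4235708 + (-662638 + 255000)*(1/4174391) = 1229881/4235708 - 407638*1/4174391 = 1229881/4235708 - 407638/4174391 = 3407368639767/17681501353828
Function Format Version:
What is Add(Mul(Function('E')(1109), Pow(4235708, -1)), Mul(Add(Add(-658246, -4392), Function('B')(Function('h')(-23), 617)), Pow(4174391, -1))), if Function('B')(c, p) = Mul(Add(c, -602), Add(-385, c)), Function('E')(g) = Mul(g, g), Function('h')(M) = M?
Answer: Rational(3407368639767, 17681501353828) ≈ 0.19271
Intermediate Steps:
Function('E')(g) = Pow(g, 2)
Function('B')(c, p) = Mul(Add(-602, c), Add(-385, c))
Add(Mul(Function('E')(1109), Pow(4235708, -1)), Mul(Add(Add(-658246, -4392), Function('B')(Function('h')(-23), 617)), Pow(4174391, -1))) = Add(Mul(Pow(1109, 2), Pow(4235708, -1)), Mul(Add(Add(-658246, -4392), Add(231770, Pow(-23, 2), Mul(-987, -23))), Pow(4174391, -1))) = Add(Mul(1229881, Rational(1, 4235708)), Mul(Add(-662638, Add(231770, 529, 22701)), Rational(1, 4174391))) = Add(Rational(1229881, 4235708), Mul(Add(-662638, 255000), Rational(1, 4174391))) = Add(Rational(1229881, 4235708), Mul(-407638, Rational(1, 4174391))) = Add(Rational(1229881, 4235708), Rational(-407638, 4174391)) = Rational(3407368639767, 17681501353828)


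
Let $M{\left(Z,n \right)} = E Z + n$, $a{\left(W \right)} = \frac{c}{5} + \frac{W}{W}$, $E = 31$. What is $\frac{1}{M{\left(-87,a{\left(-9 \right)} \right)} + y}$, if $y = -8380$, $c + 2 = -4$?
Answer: $- \frac{5}{55386} \approx -9.0276 \cdot 10^{-5}$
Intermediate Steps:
$c = -6$ ($c = -2 - 4 = -6$)
$a{\left(W \right)} = - \frac{1}{5}$ ($a{\left(W \right)} = - \frac{6}{5} + \frac{W}{W} = \left(-6\right) \frac{1}{5} + 1 = - \frac{6}{5} + 1 = - \frac{1}{5}$)
$M{\left(Z,n \right)} = n + 31 Z$ ($M{\left(Z,n \right)} = 31 Z + n = n + 31 Z$)
$\frac{1}{M{\left(-87,a{\left(-9 \right)} \right)} + y} = \frac{1}{\left(- \frac{1}{5} + 31 \left(-87\right)\right) - 8380} = \frac{1}{\left(- \frac{1}{5} - 2697\right) - 8380} = \frac{1}{- \frac{13486}{5} - 8380} = \frac{1}{- \frac{55386}{5}} = - \frac{5}{55386}$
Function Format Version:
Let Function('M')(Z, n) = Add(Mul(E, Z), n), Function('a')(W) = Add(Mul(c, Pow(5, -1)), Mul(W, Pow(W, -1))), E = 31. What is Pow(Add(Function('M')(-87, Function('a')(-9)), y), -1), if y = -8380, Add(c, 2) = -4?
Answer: Rational(-5, 55386) ≈ -9.0276e-5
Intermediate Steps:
c = -6 (c = Add(-2, -4) = -6)
Function('a')(W) = Rational(-1, 5) (Function('a')(W) = Add(Mul(-6, Pow(5, -1)), Mul(W, Pow(W, -1))) = Add(Mul(-6, Rational(1, 5)), 1) = Add(Rational(-6, 5), 1) = Rational(-1, 5))
Function('M')(Z, n) = Add(n, Mul(31, Z)) (Function('M')(Z, n) = Add(Mul(31, Z), n) = Add(n, Mul(31, Z)))
Pow(Add(Function('M')(-87, Function('a')(-9)), y), -1) = Pow(Add(Add(Rational(-1, 5), Mul(31, -87)), -8380), -1) = Pow(Add(Add(Rational(-1, 5), -2697), -8380), -1) = Pow(Add(Rational(-13486, 5), -8380), -1) = Pow(Rational(-55386, 5), -1) = Rational(-5, 55386)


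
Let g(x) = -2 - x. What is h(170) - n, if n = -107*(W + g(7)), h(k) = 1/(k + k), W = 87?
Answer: 2837641/340 ≈ 8346.0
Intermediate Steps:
h(k) = 1/(2*k)
n = -8346 (n = -107*(87 + (-2 - 1*7)) = -107*(87 + (-2 - 7)) = -107*(87 - 9) = -107*78 = -8346)
h(170) - n = (½)/170 - 1*(-8346) = (½)*(1/170) + 8346 = 1/340 + 8346 = 2837641/340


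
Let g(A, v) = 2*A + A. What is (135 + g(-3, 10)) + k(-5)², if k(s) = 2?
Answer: 130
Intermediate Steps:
g(A, v) = 3*A
(135 + g(-3, 10)) + k(-5)² = (135 + 3*(-3)) + 2² = (135 - 9) + 4 = 126 + 4 = 130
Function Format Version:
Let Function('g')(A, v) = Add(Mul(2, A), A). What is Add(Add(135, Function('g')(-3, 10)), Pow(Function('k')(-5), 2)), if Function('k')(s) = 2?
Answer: 130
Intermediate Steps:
Function('g')(A, v) = Mul(3, A)
Add(Add(135, Function('g')(-3, 10)), Pow(Function('k')(-5), 2)) = Add(Add(135, Mul(3, -3)), Pow(2, 2)) = Add(Add(135, -9), 4) = Add(126, 4) = 130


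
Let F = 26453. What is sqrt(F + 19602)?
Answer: sqrt(46055) ≈ 214.60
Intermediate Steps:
sqrt(F + 19602) = sqrt(26453 + 19602) = sqrt(46055)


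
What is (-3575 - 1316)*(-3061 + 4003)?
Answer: -4607322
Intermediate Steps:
(-3575 - 1316)*(-3061 + 4003) = -4891*942 = -4607322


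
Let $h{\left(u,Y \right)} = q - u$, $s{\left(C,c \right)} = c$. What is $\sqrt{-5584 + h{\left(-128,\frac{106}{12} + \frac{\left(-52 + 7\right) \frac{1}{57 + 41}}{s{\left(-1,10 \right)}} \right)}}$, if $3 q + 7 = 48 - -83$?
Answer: $\frac{2 i \sqrt{12183}}{3} \approx 73.584 i$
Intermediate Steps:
$q = \frac{124}{3}$ ($q = - \frac{7}{3} + \frac{48 - -83}{3} = - \frac{7}{3} + \frac{48 + 83}{3} = - \frac{7}{3} + \frac{1}{3} \cdot 131 = - \frac{7}{3} + \frac{131}{3} = \frac{124}{3} \approx 41.333$)
$h{\left(u,Y \right)} = \frac{124}{3} - u$
$\sqrt{-5584 + h{\left(-128,\frac{106}{12} + \frac{\left(-52 + 7\right) \frac{1}{57 + 41}}{s{\left(-1,10 \right)}} \right)}} = \sqrt{-5584 + \left(\frac{124}{3} - -128\right)} = \sqrt{-5584 + \left(\frac{124}{3} + 128\right)} = \sqrt{-5584 + \frac{508}{3}} = \sqrt{- \frac{16244}{3}} = \frac{2 i \sqrt{12183}}{3}$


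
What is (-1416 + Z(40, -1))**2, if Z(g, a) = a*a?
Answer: 2002225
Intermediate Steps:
Z(g, a) = a**2
(-1416 + Z(40, -1))**2 = (-1416 + (-1)**2)**2 = (-1416 + 1)**2 = (-1415)**2 = 2002225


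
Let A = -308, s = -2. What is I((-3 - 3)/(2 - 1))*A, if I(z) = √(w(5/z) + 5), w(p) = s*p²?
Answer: -154*√130/3 ≈ -585.29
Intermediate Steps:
w(p) = -2*p²
I(z) = √(5 - 50/z²) (I(z) = √(-2*25/z² + 5) = √(-50/z² + 5) = √(5 - 50/z²))
I((-3 - 3)/(2 - 1))*A = √(5 - 50*(2 - 1)²/(-3 - 3)²)*(-308) = √(5 - 50/(-6/1)²)*(-308) = √(5 - 50/(-6*1)²)*(-308) = √(5 - 50/(-6)²)*(-308) = √(5 - 50*1/36)*(-308) = √(5 - 25/18)*(-308) = √(65/18)*(-308) = (√130/6)*(-308) = -154*√130/3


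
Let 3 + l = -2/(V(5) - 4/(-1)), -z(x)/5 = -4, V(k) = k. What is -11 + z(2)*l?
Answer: -679/9 ≈ -75.444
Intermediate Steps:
z(x) = 20 (z(x) = -5*(-4) = 20)
l = -29/9 (l = -3 - 2/(5 - 4/(-1)) = -3 - 2/(5 - 4*(-1)) = -3 - 2/(5 + 4) = -3 - 2/9 = -29/9 ≈ -3.2222)
-11 + z(2)*l = -11 + 20*(-29/9) = -11 - 580/9 = -679/9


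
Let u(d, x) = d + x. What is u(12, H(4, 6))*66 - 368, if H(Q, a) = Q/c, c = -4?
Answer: 358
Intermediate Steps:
H(Q, a) = -Q/4 (H(Q, a) = Q/(-4) = Q*(-¼) = -Q/4)
u(12, H(4, 6))*66 - 368 = (12 - ¼*4)*66 - 368 = (12 - 1)*66 - 368 = 11*66 - 368 = 726 - 368 = 358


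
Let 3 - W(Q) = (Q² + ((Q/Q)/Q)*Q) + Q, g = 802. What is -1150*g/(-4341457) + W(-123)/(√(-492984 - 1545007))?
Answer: 40100/188759 + 15004*I*√2037991/2037991 ≈ 0.21244 + 10.51*I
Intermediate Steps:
W(Q) = 2 - Q - Q² (W(Q) = 3 - ((Q² + ((Q/Q)/Q)*Q) + Q) = 3 - ((Q² + (1/Q)*Q) + Q) = 3 - ((Q² + Q/Q) + Q) = 3 - ((Q² + 1) + Q) = 3 - ((1 + Q²) + Q) = 3 - (1 + Q + Q²) = 3 + (-1 - Q - Q²) = 2 - Q - Q²)
-1150*g/(-4341457) + W(-123)/(√(-492984 - 1545007)) = -1150*802/(-4341457) + (2 - 1*(-123) - 1*(-123)²)/(√(-492984 - 1545007)) = -922300*(-1/4341457) + (2 + 123 - 1*15129)/(√(-2037991)) = 40100/188759 + (2 + 123 - 15129)/((I*√2037991)) = 40100/188759 - (-15004)*I*√2037991/2037991 = 40100/188759 + 15004*I*√2037991/2037991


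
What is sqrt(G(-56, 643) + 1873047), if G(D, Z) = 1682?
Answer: sqrt(1874729) ≈ 1369.2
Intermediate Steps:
sqrt(G(-56, 643) + 1873047) = sqrt(1682 + 1873047) = sqrt(1874729)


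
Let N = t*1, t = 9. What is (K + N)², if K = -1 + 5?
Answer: 169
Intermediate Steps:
K = 4
N = 9 (N = 9*1 = 9)
(K + N)² = (4 + 9)² = 13² = 169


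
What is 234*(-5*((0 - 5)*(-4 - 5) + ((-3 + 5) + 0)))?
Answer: -54990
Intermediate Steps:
234*(-5*((0 - 5)*(-4 - 5) + ((-3 + 5) + 0))) = 234*(-5*(-5*(-9) + (2 + 0))) = 234*(-5*(45 + 2)) = 234*(-5*47) = 234*(-235) = -54990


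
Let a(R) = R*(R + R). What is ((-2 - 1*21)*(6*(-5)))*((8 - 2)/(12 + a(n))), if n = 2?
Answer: 207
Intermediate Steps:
a(R) = 2*R² (a(R) = R*(2*R) = 2*R²)
((-2 - 1*21)*(6*(-5)))*((8 - 2)/(12 + a(n))) = ((-2 - 1*21)*(6*(-5)))*((8 - 2)/(12 + 2*2²)) = ((-2 - 21)*(-30))*(6/(12 + 2*4)) = (-23*(-30))*(6/(12 + 8)) = 690*(6/20) = 690*(6*(1/20)) = 690*(3/10) = 207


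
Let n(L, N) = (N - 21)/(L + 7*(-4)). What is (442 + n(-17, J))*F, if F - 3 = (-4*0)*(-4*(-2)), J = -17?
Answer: 19928/15 ≈ 1328.5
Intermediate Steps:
n(L, N) = (-21 + N)/(-28 + L) (n(L, N) = (-21 + N)/(L - 28) = (-21 + N)/(-28 + L))
F = 3 (F = 3 + (-4*0)*(-4*(-2)) = 3 + 0*8 = 3 + 0 = 3)
(442 + n(-17, J))*F = (442 + (-21 - 17)/(-28 - 17))*3 = (442 - 38/(-45))*3 = (442 - 1/45*(-38))*3 = (442 + 38/45)*3 = (19928/45)*3 = 19928/15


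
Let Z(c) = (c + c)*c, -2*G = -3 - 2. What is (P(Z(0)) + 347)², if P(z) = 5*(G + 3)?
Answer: 561001/4 ≈ 1.4025e+5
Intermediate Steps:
G = 5/2 (G = -(-3 - 2)/2 = -½*(-5) = 5/2 ≈ 2.5000)
Z(c) = 2*c² (Z(c) = (2*c)*c = 2*c²)
P(z) = 55/2 (P(z) = 5*(5/2 + 3) = 5*(11/2) = 55/2)
(P(Z(0)) + 347)² = (55/2 + 347)² = (749/2)² = 561001/4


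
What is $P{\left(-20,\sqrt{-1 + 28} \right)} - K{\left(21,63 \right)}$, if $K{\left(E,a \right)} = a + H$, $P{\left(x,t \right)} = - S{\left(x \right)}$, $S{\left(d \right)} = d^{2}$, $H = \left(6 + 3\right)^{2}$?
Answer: $-544$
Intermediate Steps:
$H = 81$ ($H = 9^{2} = 81$)
$P{\left(x,t \right)} = - x^{2}$
$K{\left(E,a \right)} = 81 + a$ ($K{\left(E,a \right)} = a + 81 = 81 + a$)
$P{\left(-20,\sqrt{-1 + 28} \right)} - K{\left(21,63 \right)} = - \left(-20\right)^{2} - \left(81 + 63\right) = \left(-1\right) 400 - 144 = -400 - 144 = -544$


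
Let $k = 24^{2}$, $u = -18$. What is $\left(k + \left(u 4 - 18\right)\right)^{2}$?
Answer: $236196$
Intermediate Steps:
$k = 576$
$\left(k + \left(u 4 - 18\right)\right)^{2} = \left(576 - 90\right)^{2} = 486^{2} = 236196$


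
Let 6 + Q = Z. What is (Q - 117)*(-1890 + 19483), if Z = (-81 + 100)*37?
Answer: 10203940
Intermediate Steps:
Z = 703 (Z = 19*37 = 703)
Q = 697 (Q = -6 + 703 = 697)
(Q - 117)*(-1890 + 19483) = (697 - 117)*(-1890 + 19483) = 580*17593 = 10203940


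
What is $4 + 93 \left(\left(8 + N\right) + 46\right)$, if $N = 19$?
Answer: $6793$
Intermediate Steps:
$4 + 93 \left(\left(8 + N\right) + 46\right) = 4 + 93 \left(\left(8 + 19\right) + 46\right) = 4 + 93 \left(27 + 46\right) = 4 + 93 \cdot 73 = 4 + 6789 = 6793$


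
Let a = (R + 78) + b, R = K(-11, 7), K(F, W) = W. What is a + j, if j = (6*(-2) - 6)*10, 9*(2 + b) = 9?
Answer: -96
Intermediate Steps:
R = 7
b = -1 (b = -2 + (⅑)*9 = -2 + 1 = -1)
a = 84 (a = (7 + 78) - 1 = 85 - 1 = 84)
j = -180 (j = (-12 - 6)*10 = -18*10 = -180)
a + j = 84 - 180 = -96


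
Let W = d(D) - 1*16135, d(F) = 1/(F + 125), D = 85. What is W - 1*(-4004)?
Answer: -2547509/210 ≈ -12131.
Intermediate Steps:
d(F) = 1/(125 + F)
W = -3388349/210 (W = 1/(125 + 85) - 1*16135 = 1/210 - 16135 = -3388349/210 ≈ -16135.)
W - 1*(-4004) = -3388349/210 - 1*(-4004) = -3388349/210 + 4004 = -2547509/210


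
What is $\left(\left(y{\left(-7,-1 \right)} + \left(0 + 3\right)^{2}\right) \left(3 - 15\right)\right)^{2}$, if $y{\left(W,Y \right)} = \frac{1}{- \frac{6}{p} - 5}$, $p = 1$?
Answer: $\frac{1382976}{121} \approx 11430.0$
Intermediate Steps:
$y{\left(W,Y \right)} = - \frac{1}{11}$ ($y{\left(W,Y \right)} = \frac{1}{- \frac{6}{1} - 5} = \frac{1}{\left(-6\right) 1 - 5} = \frac{1}{-6 - 5} = \frac{1}{-11} = - \frac{1}{11}$)
$\left(\left(y{\left(-7,-1 \right)} + \left(0 + 3\right)^{2}\right) \left(3 - 15\right)\right)^{2} = \left(\left(- \frac{1}{11} + \left(0 + 3\right)^{2}\right) \left(3 - 15\right)\right)^{2} = \left(\left(- \frac{1}{11} + 3^{2}\right) \left(-12\right)\right)^{2} = \left(\left(- \frac{1}{11} + 9\right) \left(-12\right)\right)^{2} = \left(\frac{98}{11} \left(-12\right)\right)^{2} = \left(- \frac{1176}{11}\right)^{2} = \frac{1382976}{121}$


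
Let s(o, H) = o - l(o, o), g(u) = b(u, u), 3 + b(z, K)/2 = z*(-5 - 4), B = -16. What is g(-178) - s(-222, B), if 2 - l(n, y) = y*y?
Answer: -45862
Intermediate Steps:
b(z, K) = -6 - 18*z (b(z, K) = -6 + 2*(z*(-5 - 4)) = -6 + 2*(z*(-9)) = -6 + 2*(-9*z) = -6 - 18*z)
g(u) = -6 - 18*u
l(n, y) = 2 - y² (l(n, y) = 2 - y*y = 2 - y²)
s(o, H) = -2 + o + o² (s(o, H) = o - (2 - o²) = o + (-2 + o²) = -2 + o + o²)
g(-178) - s(-222, B) = (-6 - 18*(-178)) - (-2 - 222 + (-222)²) = (-6 + 3204) - (-2 - 222 + 49284) = 3198 - 1*49060 = 3198 - 49060 = -45862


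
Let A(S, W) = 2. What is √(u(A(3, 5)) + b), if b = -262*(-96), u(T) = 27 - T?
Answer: √25177 ≈ 158.67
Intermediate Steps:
b = 25152
√(u(A(3, 5)) + b) = √((27 - 1*2) + 25152) = √((27 - 2) + 25152) = √(25 + 25152) = √25177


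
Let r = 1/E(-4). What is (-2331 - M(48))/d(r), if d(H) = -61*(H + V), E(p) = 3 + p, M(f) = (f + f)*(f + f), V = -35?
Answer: -1283/244 ≈ -5.2582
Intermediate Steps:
M(f) = 4*f² (M(f) = (2*f)*(2*f) = 4*f²)
r = -1 (r = 1/(3 - 4) = 1/(-1) = -1)
d(H) = 2135 - 61*H (d(H) = -61*(H - 35) = -61*(-35 + H) = 2135 - 61*H)
(-2331 - M(48))/d(r) = (-2331 - 4*48²)/(2135 - 61*(-1)) = (-2331 - 4*2304)/(2135 + 61) = (-2331 - 1*9216)/2196 = (-2331 - 9216)*(1/2196) = -11547*1/2196 = -1283/244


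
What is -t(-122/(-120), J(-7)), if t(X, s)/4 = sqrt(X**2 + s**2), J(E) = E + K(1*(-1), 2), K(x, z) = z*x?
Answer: -sqrt(295321)/15 ≈ -36.229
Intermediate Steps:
K(x, z) = x*z
J(E) = -2 + E (J(E) = E + (1*(-1))*2 = E - 1*2 = E - 2 = -2 + E)
t(X, s) = 4*sqrt(X**2 + s**2)
-t(-122/(-120), J(-7)) = -4*sqrt((-122/(-120))**2 + (-2 - 7)**2) = -4*sqrt((-122*(-1/120))**2 + (-9)**2) = -4*sqrt((61/60)**2 + 81) = -4*sqrt(3721/3600 + 81) = -4*sqrt(295321/3600) = -4*sqrt(295321)/60 = -sqrt(295321)/15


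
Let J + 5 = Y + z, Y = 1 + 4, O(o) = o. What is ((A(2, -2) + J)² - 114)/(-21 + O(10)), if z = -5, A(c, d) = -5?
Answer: 14/11 ≈ 1.2727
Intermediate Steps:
Y = 5
J = -5 (J = -5 + (5 - 5) = -5 + 0 = -5)
((A(2, -2) + J)² - 114)/(-21 + O(10)) = ((-5 - 5)² - 114)/(-21 + 10) = ((-10)² - 114)/(-11) = -(100 - 114)/11 = -1/11*(-14) = 14/11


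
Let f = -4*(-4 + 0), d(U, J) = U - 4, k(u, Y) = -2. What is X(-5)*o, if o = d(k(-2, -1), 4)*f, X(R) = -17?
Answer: 1632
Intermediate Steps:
d(U, J) = -4 + U
f = 16 (f = -4*(-4) = 16)
o = -96 (o = (-4 - 2)*16 = -6*16 = -96)
X(-5)*o = -17*(-96) = 1632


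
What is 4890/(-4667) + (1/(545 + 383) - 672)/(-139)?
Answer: 2279640325/602005664 ≈ 3.7867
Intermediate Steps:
4890/(-4667) + (1/(545 + 383) - 672)/(-139) = 4890*(-1/4667) + (1/928 - 672)*(-1/139) = -4890/4667 + (1/928 - 672)*(-1/139) = -4890/4667 - 623615/928*(-1/139) = -4890/4667 + 623615/128992 = 2279640325/602005664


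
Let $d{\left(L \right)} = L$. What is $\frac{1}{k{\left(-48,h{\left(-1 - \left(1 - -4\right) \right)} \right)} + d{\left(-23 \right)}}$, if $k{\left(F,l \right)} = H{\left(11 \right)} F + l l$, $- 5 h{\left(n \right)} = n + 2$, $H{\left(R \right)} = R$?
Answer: $- \frac{25}{13759} \approx -0.001817$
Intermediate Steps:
$h{\left(n \right)} = - \frac{2}{5} - \frac{n}{5}$ ($h{\left(n \right)} = - \frac{n + 2}{5} = - \frac{2 + n}{5} = - \frac{2}{5} - \frac{n}{5}$)
$k{\left(F,l \right)} = l^{2} + 11 F$ ($k{\left(F,l \right)} = 11 F + l l = 11 F + l^{2} = l^{2} + 11 F$)
$\frac{1}{k{\left(-48,h{\left(-1 - \left(1 - -4\right) \right)} \right)} + d{\left(-23 \right)}} = \frac{1}{\left(\left(- \frac{2}{5} - \frac{-1 - \left(1 - -4\right)}{5}\right)^{2} + 11 \left(-48\right)\right) - 23} = \frac{1}{\left(\left(- \frac{2}{5} - \frac{-1 - \left(1 + 4\right)}{5}\right)^{2} - 528\right) - 23} = \frac{1}{\left(\left(- \frac{2}{5} - \frac{-1 - 5}{5}\right)^{2} - 528\right) - 23} = \frac{1}{\left(\left(- \frac{2}{5} - - \frac{6}{5}\right)^{2} - 528\right) - 23} = \frac{1}{\left(\left(- \frac{2}{5} + \frac{6}{5}\right)^{2} - 528\right) - 23} = \frac{1}{\left(\left(\frac{4}{5}\right)^{2} - 528\right) - 23} = \frac{1}{\left(\frac{16}{25} - 528\right) - 23} = \frac{1}{- \frac{13184}{25} - 23} = \frac{1}{- \frac{13759}{25}} = - \frac{25}{13759}$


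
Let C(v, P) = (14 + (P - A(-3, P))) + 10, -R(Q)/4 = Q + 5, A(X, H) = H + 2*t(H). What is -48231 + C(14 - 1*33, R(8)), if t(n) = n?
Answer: -48103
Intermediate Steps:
A(X, H) = 3*H (A(X, H) = H + 2*H = 3*H)
R(Q) = -20 - 4*Q (R(Q) = -4*(Q + 5) = -4*(5 + Q) = -20 - 4*Q)
C(v, P) = 24 - 2*P (C(v, P) = (14 + (P - 3*P)) + 10 = (14 - 2*P) + 10 = 24 - 2*P)
-48231 + C(14 - 1*33, R(8)) = -48231 + (24 - 2*(-20 - 4*8)) = -48231 + (24 - 2*(-20 - 32)) = -48231 + (24 - 2*(-52)) = -48231 + (24 + 104) = -48231 + 128 = -48103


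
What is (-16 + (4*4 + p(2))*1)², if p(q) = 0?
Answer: 0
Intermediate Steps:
(-16 + (4*4 + p(2))*1)² = (-16 + (4*4 + 0)*1)² = (-16 + (16 + 0)*1)² = (-16 + 16*1)² = (-16 + 16)² = 0² = 0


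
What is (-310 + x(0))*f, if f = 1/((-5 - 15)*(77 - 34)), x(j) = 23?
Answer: 287/860 ≈ 0.33372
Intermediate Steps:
f = -1/860 (f = 1/(-20*43) = 1/(-860) = -1/860 ≈ -0.0011628)
(-310 + x(0))*f = (-310 + 23)*(-1/860) = -287*(-1/860) = 287/860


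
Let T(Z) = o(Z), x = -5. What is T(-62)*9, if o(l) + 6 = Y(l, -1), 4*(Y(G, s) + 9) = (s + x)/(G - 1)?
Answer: -1887/14 ≈ -134.79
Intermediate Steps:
Y(G, s) = -9 + (-5 + s)/(4*(-1 + G)) (Y(G, s) = -9 + ((s - 5)/(G - 1))/4 = -9 + ((-5 + s)/(-1 + G))/4 = -9 + (-5 + s)/(4*(-1 + G)))
o(l) = -6 + (30 - 36*l)/(4*(-1 + l)) (o(l) = -6 + (31 - 1 - 36*l)/(4*(-1 + l)) = -6 + (30 - 36*l)/(4*(-1 + l)))
T(Z) = 3*(9 - 10*Z)/(2*(-1 + Z))
T(-62)*9 = (3*(9 - 10*(-62))/(2*(-1 - 62)))*9 = ((3/2)*(9 + 620)/(-63))*9 = ((3/2)*(-1/63)*629)*9 = -629/42*9 = -1887/14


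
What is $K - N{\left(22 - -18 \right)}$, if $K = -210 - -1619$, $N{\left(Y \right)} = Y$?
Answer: $1369$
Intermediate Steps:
$K = 1409$ ($K = -210 + 1619 = 1409$)
$K - N{\left(22 - -18 \right)} = 1409 - \left(22 - -18\right) = 1409 - \left(22 + 18\right) = 1409 - 40 = 1369$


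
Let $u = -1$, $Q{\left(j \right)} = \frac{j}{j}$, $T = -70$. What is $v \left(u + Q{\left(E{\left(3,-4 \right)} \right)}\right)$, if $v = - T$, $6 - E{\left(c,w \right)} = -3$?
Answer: $0$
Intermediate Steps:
$E{\left(c,w \right)} = 9$ ($E{\left(c,w \right)} = 6 - -3 = 6 + 3 = 9$)
$v = 70$ ($v = \left(-1\right) \left(-70\right) = 70$)
$Q{\left(j \right)} = 1$
$v \left(u + Q{\left(E{\left(3,-4 \right)} \right)}\right) = 70 \left(-1 + 1\right) = 70 \cdot 0 = 0$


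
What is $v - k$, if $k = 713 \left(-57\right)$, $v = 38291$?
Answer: $78932$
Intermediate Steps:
$k = -40641$
$v - k = 38291 - -40641 = 38291 + 40641 = 78932$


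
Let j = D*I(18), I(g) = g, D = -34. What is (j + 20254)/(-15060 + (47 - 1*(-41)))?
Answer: -9821/7486 ≈ -1.3119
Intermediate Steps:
j = -612 (j = -34*18 = -612)
(j + 20254)/(-15060 + (47 - 1*(-41))) = (-612 + 20254)/(-15060 + (47 - 1*(-41))) = 19642/(-15060 + (47 + 41)) = 19642/(-15060 + 88) = 19642/(-14972) = 19642*(-1/14972) = -9821/7486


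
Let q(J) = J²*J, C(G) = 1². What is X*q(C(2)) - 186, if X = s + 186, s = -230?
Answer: -230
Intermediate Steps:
C(G) = 1
X = -44 (X = -230 + 186 = -44)
q(J) = J³
X*q(C(2)) - 186 = -44*1³ - 186 = -44*1 - 186 = -44 - 186 = -230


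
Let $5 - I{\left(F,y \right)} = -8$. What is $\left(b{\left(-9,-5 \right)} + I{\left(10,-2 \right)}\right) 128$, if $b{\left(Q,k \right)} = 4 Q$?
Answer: $-2944$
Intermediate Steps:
$I{\left(F,y \right)} = 13$ ($I{\left(F,y \right)} = 5 - -8 = 5 + 8 = 13$)
$\left(b{\left(-9,-5 \right)} + I{\left(10,-2 \right)}\right) 128 = \left(4 \left(-9\right) + 13\right) 128 = \left(-36 + 13\right) 128 = \left(-23\right) 128 = -2944$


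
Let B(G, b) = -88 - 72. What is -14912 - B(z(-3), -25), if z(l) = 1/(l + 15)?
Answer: -14752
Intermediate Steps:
z(l) = 1/(15 + l)
B(G, b) = -160
-14912 - B(z(-3), -25) = -14912 - 1*(-160) = -14912 + 160 = -14752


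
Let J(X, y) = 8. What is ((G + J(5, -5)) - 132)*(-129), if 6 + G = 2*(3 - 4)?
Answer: 17028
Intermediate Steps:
G = -8 (G = -6 + 2*(3 - 4) = -6 + 2*(-1) = -6 - 2 = -8)
((G + J(5, -5)) - 132)*(-129) = ((-8 + 8) - 132)*(-129) = (0 - 132)*(-129) = -132*(-129) = 17028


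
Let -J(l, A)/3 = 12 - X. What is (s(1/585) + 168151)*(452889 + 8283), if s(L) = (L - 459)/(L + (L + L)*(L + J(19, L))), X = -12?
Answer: 6559441338675396/83653 ≈ 7.8413e+10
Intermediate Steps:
J(l, A) = -72 (J(l, A) = -3*(12 - 1*(-12)) = -3*(12 + 12) = -3*24 = -72)
s(L) = (-459 + L)/(L + 2*L*(-72 + L)) (s(L) = (L - 459)/(L + (L + L)*(L - 72)) = (-459 + L)/(L + (2*L)*(-72 + L)) = (-459 + L)/(L + 2*L*(-72 + L)))
(s(1/585) + 168151)*(452889 + 8283) = ((-459 + 1/585)/((1/585)*(-143 + 2/585)) + 168151)*(452889 + 8283) = ((-459 + 1/585)/((1/585)*(-143 + 2*(1/585))) + 168151)*461172 = (585*(-268514/585)/(-143 + 2/585) + 168151)*461172 = (585*(-268514/585)/(-83653/585) + 168151)*461172 = (585*(-585/83653)*(-268514/585) + 168151)*461172 = (157080690/83653 + 168151)*461172 = (14223416293/83653)*461172 = 6559441338675396/83653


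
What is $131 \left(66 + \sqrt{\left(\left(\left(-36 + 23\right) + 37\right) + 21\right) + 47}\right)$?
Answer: $8646 + 262 \sqrt{23} \approx 9902.5$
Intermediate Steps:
$131 \left(66 + \sqrt{\left(\left(\left(-36 + 23\right) + 37\right) + 21\right) + 47}\right) = 131 \left(66 + \sqrt{\left(\left(-13 + 37\right) + 21\right) + 47}\right) = 131 \left(66 + \sqrt{\left(24 + 21\right) + 47}\right) = 131 \left(66 + \sqrt{45 + 47}\right) = 131 \left(66 + \sqrt{92}\right) = 131 \left(66 + 2 \sqrt{23}\right) = 8646 + 262 \sqrt{23}$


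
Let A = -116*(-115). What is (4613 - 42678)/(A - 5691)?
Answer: -38065/7649 ≈ -4.9765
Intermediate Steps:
A = 13340
(4613 - 42678)/(A - 5691) = (4613 - 42678)/(13340 - 5691) = -38065/7649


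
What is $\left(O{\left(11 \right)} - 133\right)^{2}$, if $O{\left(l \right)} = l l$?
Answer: $144$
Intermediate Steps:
$O{\left(l \right)} = l^{2}$
$\left(O{\left(11 \right)} - 133\right)^{2} = \left(11^{2} - 133\right)^{2} = \left(121 - 133\right)^{2} = \left(-12\right)^{2} = 144$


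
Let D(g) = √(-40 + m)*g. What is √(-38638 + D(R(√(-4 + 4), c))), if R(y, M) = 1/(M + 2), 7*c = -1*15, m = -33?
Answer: √(-38638 - 7*I*√73) ≈ 0.152 - 196.57*I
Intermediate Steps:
c = -15/7 (c = (-1*15)/7 = (⅐)*(-15) = -15/7 ≈ -2.1429)
R(y, M) = 1/(2 + M)
D(g) = I*g*√73 (D(g) = √(-40 - 33)*g = √(-73)*g = (I*√73)*g = I*g*√73)
√(-38638 + D(R(√(-4 + 4), c))) = √(-38638 + I*√73/(2 - 15/7)) = √(-38638 + I*√73/(-⅐)) = √(-38638 + I*(-7)*√73) = √(-38638 - 7*I*√73)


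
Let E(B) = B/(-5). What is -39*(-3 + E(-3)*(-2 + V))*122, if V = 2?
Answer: 14274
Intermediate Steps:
E(B) = -B/5 (E(B) = B*(-⅕) = -B/5)
-39*(-3 + E(-3)*(-2 + V))*122 = -39*(-3 + (-⅕*(-3))*(-2 + 2))*122 = -39*(-3 + (⅗)*0)*122 = -39*(-3 + 0)*122 = -39*(-3)*122 = 117*122 = 14274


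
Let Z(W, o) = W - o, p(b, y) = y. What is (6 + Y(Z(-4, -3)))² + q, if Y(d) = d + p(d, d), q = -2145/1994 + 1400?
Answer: 2821359/1994 ≈ 1414.9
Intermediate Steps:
q = 2789455/1994 (q = -2145*1/1994 + 1400 = -2145/1994 + 1400 = 2789455/1994 ≈ 1398.9)
Y(d) = 2*d (Y(d) = d + d = 2*d)
(6 + Y(Z(-4, -3)))² + q = (6 + 2*(-4 - 1*(-3)))² + 2789455/1994 = (6 + 2*(-4 + 3))² + 2789455/1994 = (6 + 2*(-1))² + 2789455/1994 = (6 - 2)² + 2789455/1994 = 4² + 2789455/1994 = 16 + 2789455/1994 = 2821359/1994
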